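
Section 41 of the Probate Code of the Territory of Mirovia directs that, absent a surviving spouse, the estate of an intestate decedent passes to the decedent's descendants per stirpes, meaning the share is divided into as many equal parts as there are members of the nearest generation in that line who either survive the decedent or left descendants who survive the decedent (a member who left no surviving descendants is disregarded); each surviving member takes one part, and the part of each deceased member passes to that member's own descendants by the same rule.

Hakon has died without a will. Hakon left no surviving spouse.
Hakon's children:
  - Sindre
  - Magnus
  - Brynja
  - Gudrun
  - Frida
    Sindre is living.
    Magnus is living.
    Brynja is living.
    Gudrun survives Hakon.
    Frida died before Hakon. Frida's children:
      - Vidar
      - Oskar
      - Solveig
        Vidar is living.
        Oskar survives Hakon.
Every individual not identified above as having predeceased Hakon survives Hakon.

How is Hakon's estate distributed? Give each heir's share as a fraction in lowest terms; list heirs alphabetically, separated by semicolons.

There is no surviving spouse, so the entire estate passes to Hakon's descendants per stirpes.
The estate is divided into 5 equal shares of 1/5 among Sindre, Magnus, Brynja, Gudrun, Frida.
Sindre is living and takes 1/5.
Magnus is living and takes 1/5.
Brynja is living and takes 1/5.
Gudrun is living and takes 1/5.
Frida predeceased; the 1/5 allotted to Frida's branch passes to Frida's issue by representation.
The 1/5 is divided into 3 equal shares of 1/15 among Vidar, Oskar, Solveig.
Vidar is living and takes 1/15.
Oskar is living and takes 1/15.
Solveig is living and takes 1/15.

Brynja 1/5; Gudrun 1/5; Magnus 1/5; Oskar 1/15; Sindre 1/5; Solveig 1/15; Vidar 1/15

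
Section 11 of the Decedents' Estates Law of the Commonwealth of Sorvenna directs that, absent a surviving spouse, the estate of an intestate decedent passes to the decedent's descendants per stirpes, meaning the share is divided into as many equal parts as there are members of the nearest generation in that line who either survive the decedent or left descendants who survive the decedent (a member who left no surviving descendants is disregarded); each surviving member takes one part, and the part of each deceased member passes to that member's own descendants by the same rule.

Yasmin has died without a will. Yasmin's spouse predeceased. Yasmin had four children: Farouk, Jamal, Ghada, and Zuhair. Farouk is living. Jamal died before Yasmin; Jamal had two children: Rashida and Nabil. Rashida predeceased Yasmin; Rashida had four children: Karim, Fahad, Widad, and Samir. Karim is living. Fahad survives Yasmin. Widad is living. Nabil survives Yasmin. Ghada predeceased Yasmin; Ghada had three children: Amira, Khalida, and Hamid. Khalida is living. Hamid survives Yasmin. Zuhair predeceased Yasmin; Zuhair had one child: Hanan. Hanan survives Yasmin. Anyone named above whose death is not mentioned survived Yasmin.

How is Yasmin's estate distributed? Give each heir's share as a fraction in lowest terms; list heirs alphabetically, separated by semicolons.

There is no surviving spouse, so the entire estate passes to Yasmin's descendants per stirpes.
The estate is divided into 4 equal shares of 1/4 among Farouk, Jamal, Ghada, Zuhair.
Farouk is living and takes 1/4.
Jamal predeceased; the 1/4 allotted to Jamal's branch passes to Jamal's issue by representation.
The 1/4 is divided into 2 equal shares of 1/8 among Rashida, Nabil.
Rashida predeceased; the 1/8 allotted to Rashida's branch passes to Rashida's issue by representation.
The 1/8 is divided into 4 equal shares of 1/32 among Karim, Fahad, Widad, Samir.
Karim is living and takes 1/32.
Fahad is living and takes 1/32.
Widad is living and takes 1/32.
Samir is living and takes 1/32.
Nabil is living and takes 1/8.
Ghada predeceased; the 1/4 allotted to Ghada's branch passes to Ghada's issue by representation.
The 1/4 is divided into 3 equal shares of 1/12 among Amira, Khalida, Hamid.
Amira is living and takes 1/12.
Khalida is living and takes 1/12.
Hamid is living and takes 1/12.
Zuhair predeceased; the 1/4 allotted to Zuhair's branch passes to Zuhair's issue by representation.
Hanan is the sole taker at this level and receives the full 1/4.

Amira 1/12; Fahad 1/32; Farouk 1/4; Hamid 1/12; Hanan 1/4; Karim 1/32; Khalida 1/12; Nabil 1/8; Samir 1/32; Widad 1/32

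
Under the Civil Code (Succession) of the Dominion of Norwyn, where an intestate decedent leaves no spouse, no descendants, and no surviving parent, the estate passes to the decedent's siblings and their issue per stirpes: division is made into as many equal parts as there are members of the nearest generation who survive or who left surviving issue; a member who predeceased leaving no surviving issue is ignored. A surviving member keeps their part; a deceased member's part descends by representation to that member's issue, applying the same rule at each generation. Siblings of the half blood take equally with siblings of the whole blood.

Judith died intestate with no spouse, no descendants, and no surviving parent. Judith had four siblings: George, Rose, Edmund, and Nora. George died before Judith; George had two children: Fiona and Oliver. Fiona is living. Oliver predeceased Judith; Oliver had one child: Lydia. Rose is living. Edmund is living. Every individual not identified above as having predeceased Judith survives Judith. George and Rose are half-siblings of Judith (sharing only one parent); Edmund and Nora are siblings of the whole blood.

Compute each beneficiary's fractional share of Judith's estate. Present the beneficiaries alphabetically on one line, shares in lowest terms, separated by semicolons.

No spouse, descendants, or parent survives, so the estate passes to Judith's siblings per stirpes.
Half-blood and whole-blood siblings take equally under the stated rule.
The estate is divided into 4 equal shares of 1/4 among George, Rose, Edmund, Nora.
George predeceased; the 1/4 allotted to George's branch passes to George's issue by representation.
The 1/4 is divided into 2 equal shares of 1/8 among Fiona, Oliver.
Fiona is living and takes 1/8.
Oliver predeceased; the 1/8 allotted to Oliver's branch passes to Oliver's issue by representation.
Lydia is the sole taker at this level and receives the full 1/8.
Rose is living and takes 1/4.
Edmund is living and takes 1/4.
Nora is living and takes 1/4.

Edmund 1/4; Fiona 1/8; Lydia 1/8; Nora 1/4; Rose 1/4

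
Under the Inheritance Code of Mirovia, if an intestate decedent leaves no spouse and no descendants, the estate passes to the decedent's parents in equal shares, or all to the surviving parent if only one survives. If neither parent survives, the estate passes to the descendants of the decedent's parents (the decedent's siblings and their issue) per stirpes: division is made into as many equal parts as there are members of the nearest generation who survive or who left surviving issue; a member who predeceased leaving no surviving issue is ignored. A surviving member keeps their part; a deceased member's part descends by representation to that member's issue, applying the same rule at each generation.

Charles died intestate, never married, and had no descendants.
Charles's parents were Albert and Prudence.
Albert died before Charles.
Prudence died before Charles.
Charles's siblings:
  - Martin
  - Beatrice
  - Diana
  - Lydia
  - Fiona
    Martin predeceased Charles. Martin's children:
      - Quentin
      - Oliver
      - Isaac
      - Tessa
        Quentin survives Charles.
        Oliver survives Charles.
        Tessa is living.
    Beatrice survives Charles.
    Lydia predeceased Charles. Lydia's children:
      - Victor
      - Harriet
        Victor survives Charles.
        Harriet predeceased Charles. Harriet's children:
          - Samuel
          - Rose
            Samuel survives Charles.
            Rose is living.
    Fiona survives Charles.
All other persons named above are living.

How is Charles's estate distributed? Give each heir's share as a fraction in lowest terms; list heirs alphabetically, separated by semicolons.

Beatrice 1/5; Diana 1/5; Fiona 1/5; Isaac 1/20; Oliver 1/20; Quentin 1/20; Rose 1/20; Samuel 1/20; Tessa 1/20; Victor 1/10

Neither parent survives and there are no descendants, so the estate passes to Charles's siblings and their issue per stirpes.
The estate is divided into 5 equal shares of 1/5 among Martin, Beatrice, Diana, Lydia, Fiona.
Martin predeceased; the 1/5 allotted to Martin's branch passes to Martin's issue by representation.
The 1/5 is divided into 4 equal shares of 1/20 among Quentin, Oliver, Isaac, Tessa.
Quentin is living and takes 1/20.
Oliver is living and takes 1/20.
Isaac is living and takes 1/20.
Tessa is living and takes 1/20.
Beatrice is living and takes 1/5.
Diana is living and takes 1/5.
Lydia predeceased; the 1/5 allotted to Lydia's branch passes to Lydia's issue by representation.
The 1/5 is divided into 2 equal shares of 1/10 among Victor, Harriet.
Victor is living and takes 1/10.
Harriet predeceased; the 1/10 allotted to Harriet's branch passes to Harriet's issue by representation.
The 1/10 is divided into 2 equal shares of 1/20 among Samuel, Rose.
Samuel is living and takes 1/20.
Rose is living and takes 1/20.
Fiona is living and takes 1/5.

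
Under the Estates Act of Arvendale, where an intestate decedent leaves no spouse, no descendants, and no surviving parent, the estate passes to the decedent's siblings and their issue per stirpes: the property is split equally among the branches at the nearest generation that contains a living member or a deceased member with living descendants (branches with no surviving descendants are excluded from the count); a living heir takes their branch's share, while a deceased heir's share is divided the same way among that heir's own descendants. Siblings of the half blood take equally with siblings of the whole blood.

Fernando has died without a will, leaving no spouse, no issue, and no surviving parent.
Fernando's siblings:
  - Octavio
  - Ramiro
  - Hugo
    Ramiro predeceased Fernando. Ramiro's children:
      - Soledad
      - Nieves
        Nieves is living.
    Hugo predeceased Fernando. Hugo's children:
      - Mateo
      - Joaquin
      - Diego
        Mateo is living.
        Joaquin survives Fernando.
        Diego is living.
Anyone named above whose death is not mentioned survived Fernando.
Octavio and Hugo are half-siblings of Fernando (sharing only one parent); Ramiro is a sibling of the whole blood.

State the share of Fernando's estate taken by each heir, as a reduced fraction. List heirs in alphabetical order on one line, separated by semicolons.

No spouse, descendants, or parent survives, so the estate passes to Fernando's siblings per stirpes.
Half-blood and whole-blood siblings take equally under the stated rule.
The estate is divided into 3 equal shares of 1/3 among Octavio, Ramiro, Hugo.
Octavio is living and takes 1/3.
Ramiro predeceased; the 1/3 allotted to Ramiro's branch passes to Ramiro's issue by representation.
The 1/3 is divided into 2 equal shares of 1/6 among Soledad, Nieves.
Soledad is living and takes 1/6.
Nieves is living and takes 1/6.
Hugo predeceased; the 1/3 allotted to Hugo's branch passes to Hugo's issue by representation.
The 1/3 is divided into 3 equal shares of 1/9 among Mateo, Joaquin, Diego.
Mateo is living and takes 1/9.
Joaquin is living and takes 1/9.
Diego is living and takes 1/9.

Diego 1/9; Joaquin 1/9; Mateo 1/9; Nieves 1/6; Octavio 1/3; Soledad 1/6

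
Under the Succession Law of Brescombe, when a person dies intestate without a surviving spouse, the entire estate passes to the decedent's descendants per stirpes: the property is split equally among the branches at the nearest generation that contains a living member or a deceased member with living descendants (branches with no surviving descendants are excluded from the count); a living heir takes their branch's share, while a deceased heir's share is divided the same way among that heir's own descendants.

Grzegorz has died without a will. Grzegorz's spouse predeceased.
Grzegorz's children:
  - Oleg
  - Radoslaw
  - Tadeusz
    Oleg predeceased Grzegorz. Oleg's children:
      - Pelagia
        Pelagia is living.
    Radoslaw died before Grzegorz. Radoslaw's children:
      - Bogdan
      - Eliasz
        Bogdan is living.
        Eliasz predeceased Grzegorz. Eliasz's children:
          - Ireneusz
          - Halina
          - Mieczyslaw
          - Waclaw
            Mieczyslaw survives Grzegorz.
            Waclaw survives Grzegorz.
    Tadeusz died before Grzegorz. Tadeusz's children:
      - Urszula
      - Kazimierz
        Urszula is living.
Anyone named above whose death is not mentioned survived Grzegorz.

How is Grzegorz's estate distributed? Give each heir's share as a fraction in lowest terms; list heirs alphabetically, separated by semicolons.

Bogdan 1/6; Halina 1/24; Ireneusz 1/24; Kazimierz 1/6; Mieczyslaw 1/24; Pelagia 1/3; Urszula 1/6; Waclaw 1/24

There is no surviving spouse, so the entire estate passes to Grzegorz's descendants per stirpes.
The estate is divided into 3 equal shares of 1/3 among Oleg, Radoslaw, Tadeusz.
Oleg predeceased; the 1/3 allotted to Oleg's branch passes to Oleg's issue by representation.
Pelagia is the sole taker at this level and receives the full 1/3.
Radoslaw predeceased; the 1/3 allotted to Radoslaw's branch passes to Radoslaw's issue by representation.
The 1/3 is divided into 2 equal shares of 1/6 among Bogdan, Eliasz.
Bogdan is living and takes 1/6.
Eliasz predeceased; the 1/6 allotted to Eliasz's branch passes to Eliasz's issue by representation.
The 1/6 is divided into 4 equal shares of 1/24 among Ireneusz, Halina, Mieczyslaw, Waclaw.
Ireneusz is living and takes 1/24.
Halina is living and takes 1/24.
Mieczyslaw is living and takes 1/24.
Waclaw is living and takes 1/24.
Tadeusz predeceased; the 1/3 allotted to Tadeusz's branch passes to Tadeusz's issue by representation.
The 1/3 is divided into 2 equal shares of 1/6 among Urszula, Kazimierz.
Urszula is living and takes 1/6.
Kazimierz is living and takes 1/6.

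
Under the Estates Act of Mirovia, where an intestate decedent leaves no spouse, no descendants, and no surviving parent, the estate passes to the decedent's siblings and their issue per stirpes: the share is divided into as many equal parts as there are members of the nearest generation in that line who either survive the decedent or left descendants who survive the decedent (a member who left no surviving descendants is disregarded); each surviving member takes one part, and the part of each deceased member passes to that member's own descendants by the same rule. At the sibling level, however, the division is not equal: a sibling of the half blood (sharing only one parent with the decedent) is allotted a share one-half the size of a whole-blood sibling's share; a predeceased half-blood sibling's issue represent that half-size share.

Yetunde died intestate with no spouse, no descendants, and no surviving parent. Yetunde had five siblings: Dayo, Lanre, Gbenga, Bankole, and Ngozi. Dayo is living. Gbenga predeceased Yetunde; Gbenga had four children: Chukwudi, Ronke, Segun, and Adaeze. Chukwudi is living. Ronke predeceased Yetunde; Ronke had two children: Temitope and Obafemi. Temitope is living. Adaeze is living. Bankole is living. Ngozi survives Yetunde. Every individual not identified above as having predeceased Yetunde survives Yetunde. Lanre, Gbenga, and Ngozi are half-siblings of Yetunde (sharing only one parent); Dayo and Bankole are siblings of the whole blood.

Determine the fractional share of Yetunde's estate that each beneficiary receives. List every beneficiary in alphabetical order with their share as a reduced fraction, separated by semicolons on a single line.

Adaeze 1/28; Bankole 2/7; Chukwudi 1/28; Dayo 2/7; Lanre 1/7; Ngozi 1/7; Obafemi 1/56; Segun 1/28; Temitope 1/56

No spouse, descendants, or parent survives, so the estate passes to Yetunde's siblings per stirpes.
Half-blood siblings count for one-half the weight of whole-blood siblings at the initial division.
Dividing 1 in proportion to weights (total weight 7/2): Dayo (weight 1) → 2/7; Lanre (weight 1/2) → 1/7; Gbenga (weight 1/2) → 1/7; Bankole (weight 1) → 2/7; Ngozi (weight 1/2) → 1/7.
Dayo is living and takes 2/7.
Lanre is living and takes 1/7.
Gbenga predeceased; the 1/7 allotted to Gbenga's branch passes to Gbenga's issue by representation.
The 1/7 is divided into 4 equal shares of 1/28 among Chukwudi, Ronke, Segun, Adaeze.
Chukwudi is living and takes 1/28.
Ronke predeceased; the 1/28 allotted to Ronke's branch passes to Ronke's issue by representation.
The 1/28 is divided into 2 equal shares of 1/56 among Temitope, Obafemi.
Temitope is living and takes 1/56.
Obafemi is living and takes 1/56.
Segun is living and takes 1/28.
Adaeze is living and takes 1/28.
Bankole is living and takes 2/7.
Ngozi is living and takes 1/7.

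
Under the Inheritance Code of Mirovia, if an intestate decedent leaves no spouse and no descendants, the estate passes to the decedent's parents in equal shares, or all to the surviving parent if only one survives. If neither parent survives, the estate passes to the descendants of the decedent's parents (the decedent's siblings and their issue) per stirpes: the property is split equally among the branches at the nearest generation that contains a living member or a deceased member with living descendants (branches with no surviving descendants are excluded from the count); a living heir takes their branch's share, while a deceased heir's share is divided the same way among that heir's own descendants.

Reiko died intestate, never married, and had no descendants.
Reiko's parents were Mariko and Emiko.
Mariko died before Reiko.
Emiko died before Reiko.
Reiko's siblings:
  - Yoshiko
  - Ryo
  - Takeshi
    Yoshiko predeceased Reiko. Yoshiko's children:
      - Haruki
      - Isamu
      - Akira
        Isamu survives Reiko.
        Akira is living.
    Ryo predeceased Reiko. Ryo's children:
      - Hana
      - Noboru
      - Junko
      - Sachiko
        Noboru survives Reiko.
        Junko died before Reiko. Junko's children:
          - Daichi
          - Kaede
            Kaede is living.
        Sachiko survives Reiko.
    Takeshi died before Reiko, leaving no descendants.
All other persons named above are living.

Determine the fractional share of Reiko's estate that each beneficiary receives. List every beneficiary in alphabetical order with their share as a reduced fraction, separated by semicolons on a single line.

Neither parent survives and there are no descendants, so the estate passes to Reiko's siblings and their issue per stirpes.
Takeshi left no surviving issue, so that branch lapses and is disregarded.
The estate is divided into 2 equal shares of 1/2 among Yoshiko, Ryo.
Yoshiko predeceased; the 1/2 allotted to Yoshiko's branch passes to Yoshiko's issue by representation.
The 1/2 is divided into 3 equal shares of 1/6 among Haruki, Isamu, Akira.
Haruki is living and takes 1/6.
Isamu is living and takes 1/6.
Akira is living and takes 1/6.
Ryo predeceased; the 1/2 allotted to Ryo's branch passes to Ryo's issue by representation.
The 1/2 is divided into 4 equal shares of 1/8 among Hana, Noboru, Junko, Sachiko.
Hana is living and takes 1/8.
Noboru is living and takes 1/8.
Junko predeceased; the 1/8 allotted to Junko's branch passes to Junko's issue by representation.
The 1/8 is divided into 2 equal shares of 1/16 among Daichi, Kaede.
Daichi is living and takes 1/16.
Kaede is living and takes 1/16.
Sachiko is living and takes 1/8.

Akira 1/6; Daichi 1/16; Hana 1/8; Haruki 1/6; Isamu 1/6; Kaede 1/16; Noboru 1/8; Sachiko 1/8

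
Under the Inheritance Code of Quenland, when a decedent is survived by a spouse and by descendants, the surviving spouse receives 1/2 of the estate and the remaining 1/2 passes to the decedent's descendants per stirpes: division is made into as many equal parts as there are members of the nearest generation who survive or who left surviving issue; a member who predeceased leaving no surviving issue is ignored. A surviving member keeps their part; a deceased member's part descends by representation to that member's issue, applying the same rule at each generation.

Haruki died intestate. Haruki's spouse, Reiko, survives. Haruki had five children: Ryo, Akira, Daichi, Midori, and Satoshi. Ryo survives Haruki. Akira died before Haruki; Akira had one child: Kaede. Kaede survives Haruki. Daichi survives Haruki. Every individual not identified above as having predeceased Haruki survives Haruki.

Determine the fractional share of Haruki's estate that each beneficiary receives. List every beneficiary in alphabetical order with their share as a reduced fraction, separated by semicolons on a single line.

Reiko, as surviving spouse, takes 1/2.
The remaining 1/2 passes to Haruki's descendants per stirpes.
The 1/2 is divided into 5 equal shares of 1/10 among Ryo, Akira, Daichi, Midori, Satoshi.
Ryo is living and takes 1/10.
Akira predeceased; the 1/10 allotted to Akira's branch passes to Akira's issue by representation.
Kaede is the sole taker at this level and receives the full 1/10.
Daichi is living and takes 1/10.
Midori is living and takes 1/10.
Satoshi is living and takes 1/10.

Daichi 1/10; Kaede 1/10; Midori 1/10; Reiko 1/2; Ryo 1/10; Satoshi 1/10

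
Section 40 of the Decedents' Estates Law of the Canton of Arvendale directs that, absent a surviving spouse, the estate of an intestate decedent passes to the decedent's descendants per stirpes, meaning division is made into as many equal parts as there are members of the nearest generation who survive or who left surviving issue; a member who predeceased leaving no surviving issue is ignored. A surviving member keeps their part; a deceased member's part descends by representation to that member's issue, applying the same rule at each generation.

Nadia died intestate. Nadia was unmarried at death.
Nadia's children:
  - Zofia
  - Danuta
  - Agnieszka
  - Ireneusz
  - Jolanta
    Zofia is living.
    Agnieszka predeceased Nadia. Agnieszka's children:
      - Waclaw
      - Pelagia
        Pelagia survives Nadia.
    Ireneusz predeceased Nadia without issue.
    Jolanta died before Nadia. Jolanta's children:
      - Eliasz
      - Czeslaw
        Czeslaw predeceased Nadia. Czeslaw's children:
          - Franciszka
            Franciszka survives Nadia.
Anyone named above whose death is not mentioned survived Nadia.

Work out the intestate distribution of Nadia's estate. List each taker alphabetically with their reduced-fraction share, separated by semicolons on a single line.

Danuta 1/4; Eliasz 1/8; Franciszka 1/8; Pelagia 1/8; Waclaw 1/8; Zofia 1/4

There is no surviving spouse, so the entire estate passes to Nadia's descendants per stirpes.
Ireneusz left no surviving issue, so that branch lapses and is disregarded.
The estate is divided into 4 equal shares of 1/4 among Zofia, Danuta, Agnieszka, Jolanta.
Zofia is living and takes 1/4.
Danuta is living and takes 1/4.
Agnieszka predeceased; the 1/4 allotted to Agnieszka's branch passes to Agnieszka's issue by representation.
The 1/4 is divided into 2 equal shares of 1/8 among Waclaw, Pelagia.
Waclaw is living and takes 1/8.
Pelagia is living and takes 1/8.
Jolanta predeceased; the 1/4 allotted to Jolanta's branch passes to Jolanta's issue by representation.
The 1/4 is divided into 2 equal shares of 1/8 among Eliasz, Czeslaw.
Eliasz is living and takes 1/8.
Czeslaw predeceased; the 1/8 allotted to Czeslaw's branch passes to Czeslaw's issue by representation.
Franciszka is the sole taker at this level and receives the full 1/8.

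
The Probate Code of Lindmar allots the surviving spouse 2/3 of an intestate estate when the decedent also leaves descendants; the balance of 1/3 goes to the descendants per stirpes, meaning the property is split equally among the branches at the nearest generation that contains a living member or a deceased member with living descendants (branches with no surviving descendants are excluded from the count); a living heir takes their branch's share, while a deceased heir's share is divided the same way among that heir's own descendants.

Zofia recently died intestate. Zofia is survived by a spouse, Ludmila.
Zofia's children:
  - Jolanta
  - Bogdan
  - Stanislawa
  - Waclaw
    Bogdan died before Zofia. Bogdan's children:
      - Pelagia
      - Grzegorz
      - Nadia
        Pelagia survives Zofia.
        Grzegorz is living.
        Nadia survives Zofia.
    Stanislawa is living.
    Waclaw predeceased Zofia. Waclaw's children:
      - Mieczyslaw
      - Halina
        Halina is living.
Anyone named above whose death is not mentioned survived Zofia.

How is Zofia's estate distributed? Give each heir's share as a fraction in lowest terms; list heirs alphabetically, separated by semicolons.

Ludmila, as surviving spouse, takes 2/3.
The remaining 1/3 passes to Zofia's descendants per stirpes.
The 1/3 is divided into 4 equal shares of 1/12 among Jolanta, Bogdan, Stanislawa, Waclaw.
Jolanta is living and takes 1/12.
Bogdan predeceased; the 1/12 allotted to Bogdan's branch passes to Bogdan's issue by representation.
The 1/12 is divided into 3 equal shares of 1/36 among Pelagia, Grzegorz, Nadia.
Pelagia is living and takes 1/36.
Grzegorz is living and takes 1/36.
Nadia is living and takes 1/36.
Stanislawa is living and takes 1/12.
Waclaw predeceased; the 1/12 allotted to Waclaw's branch passes to Waclaw's issue by representation.
The 1/12 is divided into 2 equal shares of 1/24 among Mieczyslaw, Halina.
Mieczyslaw is living and takes 1/24.
Halina is living and takes 1/24.

Grzegorz 1/36; Halina 1/24; Jolanta 1/12; Ludmila 2/3; Mieczyslaw 1/24; Nadia 1/36; Pelagia 1/36; Stanislawa 1/12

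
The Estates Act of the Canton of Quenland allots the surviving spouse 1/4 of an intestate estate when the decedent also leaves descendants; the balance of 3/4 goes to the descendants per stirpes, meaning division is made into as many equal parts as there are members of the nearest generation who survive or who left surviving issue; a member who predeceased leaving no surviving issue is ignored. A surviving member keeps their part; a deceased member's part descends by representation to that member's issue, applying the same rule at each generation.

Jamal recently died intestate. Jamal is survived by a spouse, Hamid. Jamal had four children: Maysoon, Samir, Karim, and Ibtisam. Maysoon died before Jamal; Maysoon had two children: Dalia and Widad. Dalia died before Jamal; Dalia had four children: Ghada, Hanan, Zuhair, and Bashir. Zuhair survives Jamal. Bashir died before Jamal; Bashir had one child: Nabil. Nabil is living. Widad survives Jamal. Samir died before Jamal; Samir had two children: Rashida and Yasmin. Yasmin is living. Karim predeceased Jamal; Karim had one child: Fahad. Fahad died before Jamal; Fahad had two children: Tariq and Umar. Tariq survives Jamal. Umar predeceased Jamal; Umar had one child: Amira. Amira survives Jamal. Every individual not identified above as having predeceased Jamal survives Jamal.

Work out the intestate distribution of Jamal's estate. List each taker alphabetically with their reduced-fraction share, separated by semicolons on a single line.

Hamid, as surviving spouse, takes 1/4.
The remaining 3/4 passes to Jamal's descendants per stirpes.
The 3/4 is divided into 4 equal shares of 3/16 among Maysoon, Samir, Karim, Ibtisam.
Maysoon predeceased; the 3/16 allotted to Maysoon's branch passes to Maysoon's issue by representation.
The 3/16 is divided into 2 equal shares of 3/32 among Dalia, Widad.
Dalia predeceased; the 3/32 allotted to Dalia's branch passes to Dalia's issue by representation.
The 3/32 is divided into 4 equal shares of 3/128 among Ghada, Hanan, Zuhair, Bashir.
Ghada is living and takes 3/128.
Hanan is living and takes 3/128.
Zuhair is living and takes 3/128.
Bashir predeceased; the 3/128 allotted to Bashir's branch passes to Bashir's issue by representation.
Nabil is the sole taker at this level and receives the full 3/128.
Widad is living and takes 3/32.
Samir predeceased; the 3/16 allotted to Samir's branch passes to Samir's issue by representation.
The 3/16 is divided into 2 equal shares of 3/32 among Rashida, Yasmin.
Rashida is living and takes 3/32.
Yasmin is living and takes 3/32.
Karim predeceased; the 3/16 allotted to Karim's branch passes to Karim's issue by representation.
Fahad's line is the sole branch at this level, so the full 3/16 passes to Fahad's issue by representation.
The 3/16 is divided into 2 equal shares of 3/32 among Tariq, Umar.
Tariq is living and takes 3/32.
Umar predeceased; the 3/32 allotted to Umar's branch passes to Umar's issue by representation.
Amira is the sole taker at this level and receives the full 3/32.
Ibtisam is living and takes 3/16.

Amira 3/32; Ghada 3/128; Hamid 1/4; Hanan 3/128; Ibtisam 3/16; Nabil 3/128; Rashida 3/32; Tariq 3/32; Widad 3/32; Yasmin 3/32; Zuhair 3/128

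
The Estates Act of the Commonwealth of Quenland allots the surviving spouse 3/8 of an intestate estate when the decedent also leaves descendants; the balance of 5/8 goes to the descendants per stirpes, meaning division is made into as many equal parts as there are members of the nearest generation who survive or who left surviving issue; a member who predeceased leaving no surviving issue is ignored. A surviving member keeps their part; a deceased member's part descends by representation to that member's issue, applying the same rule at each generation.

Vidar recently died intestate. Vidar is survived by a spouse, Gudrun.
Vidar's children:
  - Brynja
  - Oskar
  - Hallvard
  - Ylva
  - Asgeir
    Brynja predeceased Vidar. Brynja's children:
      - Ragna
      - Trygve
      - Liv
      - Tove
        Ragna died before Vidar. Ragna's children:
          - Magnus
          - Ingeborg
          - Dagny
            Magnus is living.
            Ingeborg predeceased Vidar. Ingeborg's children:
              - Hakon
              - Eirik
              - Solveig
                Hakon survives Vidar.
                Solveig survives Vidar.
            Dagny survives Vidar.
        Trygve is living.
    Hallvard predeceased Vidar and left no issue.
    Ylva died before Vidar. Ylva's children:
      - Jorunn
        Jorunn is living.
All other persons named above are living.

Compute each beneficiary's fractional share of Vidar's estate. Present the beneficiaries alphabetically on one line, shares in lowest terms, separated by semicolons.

Gudrun, as surviving spouse, takes 3/8.
The remaining 5/8 passes to Vidar's descendants per stirpes.
Hallvard left no surviving issue, so that branch lapses and is disregarded.
The 5/8 is divided into 4 equal shares of 5/32 among Brynja, Oskar, Ylva, Asgeir.
Brynja predeceased; the 5/32 allotted to Brynja's branch passes to Brynja's issue by representation.
The 5/32 is divided into 4 equal shares of 5/128 among Ragna, Trygve, Liv, Tove.
Ragna predeceased; the 5/128 allotted to Ragna's branch passes to Ragna's issue by representation.
The 5/128 is divided into 3 equal shares of 5/384 among Magnus, Ingeborg, Dagny.
Magnus is living and takes 5/384.
Ingeborg predeceased; the 5/384 allotted to Ingeborg's branch passes to Ingeborg's issue by representation.
The 5/384 is divided into 3 equal shares of 5/1152 among Hakon, Eirik, Solveig.
Hakon is living and takes 5/1152.
Eirik is living and takes 5/1152.
Solveig is living and takes 5/1152.
Dagny is living and takes 5/384.
Trygve is living and takes 5/128.
Liv is living and takes 5/128.
Tove is living and takes 5/128.
Oskar is living and takes 5/32.
Ylva predeceased; the 5/32 allotted to Ylva's branch passes to Ylva's issue by representation.
Jorunn is the sole taker at this level and receives the full 5/32.
Asgeir is living and takes 5/32.

Asgeir 5/32; Dagny 5/384; Eirik 5/1152; Gudrun 3/8; Hakon 5/1152; Jorunn 5/32; Liv 5/128; Magnus 5/384; Oskar 5/32; Solveig 5/1152; Tove 5/128; Trygve 5/128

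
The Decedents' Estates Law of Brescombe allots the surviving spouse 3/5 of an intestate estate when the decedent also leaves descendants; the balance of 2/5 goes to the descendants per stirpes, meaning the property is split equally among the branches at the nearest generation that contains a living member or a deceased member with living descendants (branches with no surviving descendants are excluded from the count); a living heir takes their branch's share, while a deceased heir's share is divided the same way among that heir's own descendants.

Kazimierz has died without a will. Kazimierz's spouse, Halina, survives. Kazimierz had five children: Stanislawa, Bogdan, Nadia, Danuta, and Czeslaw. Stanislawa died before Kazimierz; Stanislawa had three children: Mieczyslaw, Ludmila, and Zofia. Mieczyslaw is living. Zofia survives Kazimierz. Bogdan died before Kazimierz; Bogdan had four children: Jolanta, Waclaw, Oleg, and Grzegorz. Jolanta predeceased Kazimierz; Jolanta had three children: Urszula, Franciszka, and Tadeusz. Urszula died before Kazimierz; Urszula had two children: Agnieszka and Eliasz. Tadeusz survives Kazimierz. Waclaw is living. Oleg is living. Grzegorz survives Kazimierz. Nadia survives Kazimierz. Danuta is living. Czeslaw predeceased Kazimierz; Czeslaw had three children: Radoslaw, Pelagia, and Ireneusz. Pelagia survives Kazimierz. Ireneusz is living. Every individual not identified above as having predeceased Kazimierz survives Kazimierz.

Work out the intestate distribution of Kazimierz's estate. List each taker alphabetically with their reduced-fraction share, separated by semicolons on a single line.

Agnieszka 1/300; Danuta 2/25; Eliasz 1/300; Franciszka 1/150; Grzegorz 1/50; Halina 3/5; Ireneusz 2/75; Ludmila 2/75; Mieczyslaw 2/75; Nadia 2/25; Oleg 1/50; Pelagia 2/75; Radoslaw 2/75; Tadeusz 1/150; Waclaw 1/50; Zofia 2/75

Halina, as surviving spouse, takes 3/5.
The remaining 2/5 passes to Kazimierz's descendants per stirpes.
The 2/5 is divided into 5 equal shares of 2/25 among Stanislawa, Bogdan, Nadia, Danuta, Czeslaw.
Stanislawa predeceased; the 2/25 allotted to Stanislawa's branch passes to Stanislawa's issue by representation.
The 2/25 is divided into 3 equal shares of 2/75 among Mieczyslaw, Ludmila, Zofia.
Mieczyslaw is living and takes 2/75.
Ludmila is living and takes 2/75.
Zofia is living and takes 2/75.
Bogdan predeceased; the 2/25 allotted to Bogdan's branch passes to Bogdan's issue by representation.
The 2/25 is divided into 4 equal shares of 1/50 among Jolanta, Waclaw, Oleg, Grzegorz.
Jolanta predeceased; the 1/50 allotted to Jolanta's branch passes to Jolanta's issue by representation.
The 1/50 is divided into 3 equal shares of 1/150 among Urszula, Franciszka, Tadeusz.
Urszula predeceased; the 1/150 allotted to Urszula's branch passes to Urszula's issue by representation.
The 1/150 is divided into 2 equal shares of 1/300 among Agnieszka, Eliasz.
Agnieszka is living and takes 1/300.
Eliasz is living and takes 1/300.
Franciszka is living and takes 1/150.
Tadeusz is living and takes 1/150.
Waclaw is living and takes 1/50.
Oleg is living and takes 1/50.
Grzegorz is living and takes 1/50.
Nadia is living and takes 2/25.
Danuta is living and takes 2/25.
Czeslaw predeceased; the 2/25 allotted to Czeslaw's branch passes to Czeslaw's issue by representation.
The 2/25 is divided into 3 equal shares of 2/75 among Radoslaw, Pelagia, Ireneusz.
Radoslaw is living and takes 2/75.
Pelagia is living and takes 2/75.
Ireneusz is living and takes 2/75.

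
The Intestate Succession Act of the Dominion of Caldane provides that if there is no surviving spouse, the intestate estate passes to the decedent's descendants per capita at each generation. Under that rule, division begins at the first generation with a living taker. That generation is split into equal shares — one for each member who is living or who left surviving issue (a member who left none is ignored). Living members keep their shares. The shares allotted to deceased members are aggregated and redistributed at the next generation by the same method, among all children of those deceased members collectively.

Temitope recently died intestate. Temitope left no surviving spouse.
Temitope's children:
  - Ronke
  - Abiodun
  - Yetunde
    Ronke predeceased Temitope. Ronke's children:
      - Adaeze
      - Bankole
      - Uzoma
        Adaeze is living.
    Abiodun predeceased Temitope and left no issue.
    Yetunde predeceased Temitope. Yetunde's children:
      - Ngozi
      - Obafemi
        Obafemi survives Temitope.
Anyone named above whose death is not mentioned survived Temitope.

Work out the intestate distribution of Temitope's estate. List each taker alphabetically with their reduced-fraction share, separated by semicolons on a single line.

Adaeze 1/5; Bankole 1/5; Ngozi 1/5; Obafemi 1/5; Uzoma 1/5

There is no surviving spouse, so the entire estate passes to Temitope's descendants per capita at each generation.
No one at generation 1 (Ronke, Yetunde) is living; moving to the next generation.
At generation 2 (Adaeze, Bankole, Uzoma, Ngozi, Obafemi) there are 5 shares of (1)/5 = 1/5 each.
Living: Adaeze, Bankole, Uzoma, Ngozi, and Obafemi — each takes 1/5.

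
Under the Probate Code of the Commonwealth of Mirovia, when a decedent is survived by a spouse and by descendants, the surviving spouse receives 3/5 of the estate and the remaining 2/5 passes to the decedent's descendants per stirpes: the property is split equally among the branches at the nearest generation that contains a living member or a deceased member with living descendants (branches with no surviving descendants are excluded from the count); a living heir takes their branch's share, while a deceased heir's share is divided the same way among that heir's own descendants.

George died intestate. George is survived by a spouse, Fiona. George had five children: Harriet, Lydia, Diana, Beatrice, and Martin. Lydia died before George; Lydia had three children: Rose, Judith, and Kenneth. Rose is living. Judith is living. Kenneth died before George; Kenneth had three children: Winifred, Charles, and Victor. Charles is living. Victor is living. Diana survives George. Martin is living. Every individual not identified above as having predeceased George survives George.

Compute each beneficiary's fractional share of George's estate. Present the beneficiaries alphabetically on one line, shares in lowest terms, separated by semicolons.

Fiona, as surviving spouse, takes 3/5.
The remaining 2/5 passes to George's descendants per stirpes.
The 2/5 is divided into 5 equal shares of 2/25 among Harriet, Lydia, Diana, Beatrice, Martin.
Harriet is living and takes 2/25.
Lydia predeceased; the 2/25 allotted to Lydia's branch passes to Lydia's issue by representation.
The 2/25 is divided into 3 equal shares of 2/75 among Rose, Judith, Kenneth.
Rose is living and takes 2/75.
Judith is living and takes 2/75.
Kenneth predeceased; the 2/75 allotted to Kenneth's branch passes to Kenneth's issue by representation.
The 2/75 is divided into 3 equal shares of 2/225 among Winifred, Charles, Victor.
Winifred is living and takes 2/225.
Charles is living and takes 2/225.
Victor is living and takes 2/225.
Diana is living and takes 2/25.
Beatrice is living and takes 2/25.
Martin is living and takes 2/25.

Beatrice 2/25; Charles 2/225; Diana 2/25; Fiona 3/5; Harriet 2/25; Judith 2/75; Martin 2/25; Rose 2/75; Victor 2/225; Winifred 2/225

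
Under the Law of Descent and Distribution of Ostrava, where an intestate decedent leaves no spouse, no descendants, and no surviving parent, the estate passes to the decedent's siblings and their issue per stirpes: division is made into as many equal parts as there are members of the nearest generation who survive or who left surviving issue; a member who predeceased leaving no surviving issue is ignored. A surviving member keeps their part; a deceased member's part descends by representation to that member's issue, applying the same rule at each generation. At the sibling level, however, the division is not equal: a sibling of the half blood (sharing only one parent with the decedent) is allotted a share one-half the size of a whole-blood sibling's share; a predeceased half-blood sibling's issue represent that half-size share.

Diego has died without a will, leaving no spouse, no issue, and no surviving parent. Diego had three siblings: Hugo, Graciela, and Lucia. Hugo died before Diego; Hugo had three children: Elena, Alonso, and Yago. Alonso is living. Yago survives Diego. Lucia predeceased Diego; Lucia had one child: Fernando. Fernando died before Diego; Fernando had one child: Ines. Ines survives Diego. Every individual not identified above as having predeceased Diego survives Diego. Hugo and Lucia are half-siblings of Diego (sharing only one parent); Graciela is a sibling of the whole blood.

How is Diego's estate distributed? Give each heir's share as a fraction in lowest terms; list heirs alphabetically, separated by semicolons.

No spouse, descendants, or parent survives, so the estate passes to Diego's siblings per stirpes.
Half-blood siblings count for one-half the weight of whole-blood siblings at the initial division.
Dividing 1 in proportion to weights (total weight 2): Hugo (weight 1/2) → 1/4; Graciela (weight 1) → 1/2; Lucia (weight 1/2) → 1/4.
Hugo predeceased; the 1/4 allotted to Hugo's branch passes to Hugo's issue by representation.
The 1/4 is divided into 3 equal shares of 1/12 among Elena, Alonso, Yago.
Elena is living and takes 1/12.
Alonso is living and takes 1/12.
Yago is living and takes 1/12.
Graciela is living and takes 1/2.
Lucia predeceased; the 1/4 allotted to Lucia's branch passes to Lucia's issue by representation.
Fernando's line is the sole branch at this level, so the full 1/4 passes to Fernando's issue by representation.
Ines is the sole taker at this level and receives the full 1/4.

Alonso 1/12; Elena 1/12; Graciela 1/2; Ines 1/4; Yago 1/12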